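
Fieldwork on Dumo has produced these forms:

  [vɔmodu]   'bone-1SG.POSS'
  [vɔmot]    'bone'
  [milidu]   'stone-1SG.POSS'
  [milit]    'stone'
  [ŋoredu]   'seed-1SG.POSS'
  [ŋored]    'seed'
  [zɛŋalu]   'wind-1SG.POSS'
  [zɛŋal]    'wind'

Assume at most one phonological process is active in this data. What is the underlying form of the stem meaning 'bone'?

In [vɔmodu] and [vɔmot] the final segment of 'bone' alternates: [d] ~ [t].
The stem 'seed' ([ŋoredu], [ŋored]) shows [d] unchanged in both environments, so [d] cannot be basic with [t] derived in isolation.
So /t/ is underlying, and a rule of intervocalic voicing — voiceless stops become voiced between vowels — gives [d].

/vɔmot/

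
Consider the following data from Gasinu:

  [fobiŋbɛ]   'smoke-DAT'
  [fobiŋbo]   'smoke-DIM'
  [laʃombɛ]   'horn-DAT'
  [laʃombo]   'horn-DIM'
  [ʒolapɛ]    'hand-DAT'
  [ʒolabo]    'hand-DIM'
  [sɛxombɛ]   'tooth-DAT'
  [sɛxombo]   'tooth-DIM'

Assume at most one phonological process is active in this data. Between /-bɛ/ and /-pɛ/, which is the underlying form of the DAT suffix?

The DAT morpheme has two allomorphs, [-bɛ] and [-pɛ].
By contrast the DIM suffix keeps its initial [b] throughout — that segment must be underlying.
The DAT suffix is therefore /-pɛ/ underlyingly, with post-nasal voicing: voiceless stops become voiced after a nasal.

/-pɛ/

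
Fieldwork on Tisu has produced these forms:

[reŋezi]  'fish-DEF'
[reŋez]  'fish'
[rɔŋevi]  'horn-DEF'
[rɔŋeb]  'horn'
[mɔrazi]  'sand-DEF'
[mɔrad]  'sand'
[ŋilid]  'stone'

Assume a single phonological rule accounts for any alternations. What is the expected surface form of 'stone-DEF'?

[ŋilizi]

The root 'sand' surfaces as [mɔrazi] and [mɔrad], with a stem-final [z] ~ [d] alternation.
But 'fish' keeps [z] in both environments ([reŋezi], [reŋez]), so there is no rule changing /z/ to [d] in isolation.
The underlying segment must be /d/; voiced stops become fricatives between vowels, yielding [z] there.
From [ŋilid] the stem 'stone' is /ŋilid/; between vowels this yields [ŋilizi].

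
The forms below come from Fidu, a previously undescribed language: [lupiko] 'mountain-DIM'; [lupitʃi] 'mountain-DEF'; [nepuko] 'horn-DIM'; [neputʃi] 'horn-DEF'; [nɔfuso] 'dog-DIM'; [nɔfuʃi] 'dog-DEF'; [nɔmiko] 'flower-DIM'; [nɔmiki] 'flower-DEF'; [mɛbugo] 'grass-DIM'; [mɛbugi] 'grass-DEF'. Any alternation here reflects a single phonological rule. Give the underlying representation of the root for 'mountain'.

/lupitʃ/

'mountain' shows [k] ~ [tʃ] at the end of the stem ([lupiko] vs [lupitʃi]).
Compare 'flower', with invariant [k] in [nɔmiko] and [nɔmiki]: an analysis with underlying /k/ and a rule producing [tʃ] before the DEF suffix would wrongly predict alternation here too.
So /tʃ/ is underlying, and a rule of depalatalization — palato-alveolar /tʃ/ and /ʃ/ become [k] and [s] when no front vowel follows — gives [k].
The underlying form of 'mountain' is therefore /lupitʃ/.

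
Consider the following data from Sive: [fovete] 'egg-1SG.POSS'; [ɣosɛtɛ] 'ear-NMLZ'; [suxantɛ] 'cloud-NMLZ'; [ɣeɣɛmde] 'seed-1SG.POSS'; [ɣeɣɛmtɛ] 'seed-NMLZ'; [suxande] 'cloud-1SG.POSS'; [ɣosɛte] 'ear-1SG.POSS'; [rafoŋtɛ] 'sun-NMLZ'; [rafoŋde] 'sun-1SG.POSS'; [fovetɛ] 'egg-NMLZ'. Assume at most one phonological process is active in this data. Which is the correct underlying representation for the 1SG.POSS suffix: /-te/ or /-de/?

/-de/

The 1SG.POSS morpheme has two allomorphs, [-de] and [-te].
By contrast the NMLZ suffix keeps its initial [t] throughout — that segment must be underlying.
So the underlying form is /-de/, and voiced stops become voiceless after a vowel.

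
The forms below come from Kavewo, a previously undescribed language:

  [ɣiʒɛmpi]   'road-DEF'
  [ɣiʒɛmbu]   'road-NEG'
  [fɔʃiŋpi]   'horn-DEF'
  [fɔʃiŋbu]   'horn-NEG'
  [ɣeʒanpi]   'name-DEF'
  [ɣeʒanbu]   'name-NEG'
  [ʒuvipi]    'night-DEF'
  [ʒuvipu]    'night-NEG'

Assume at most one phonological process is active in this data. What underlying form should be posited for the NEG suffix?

/-bu/

The NEG morpheme has two allomorphs, [-bu] and [-pu].
By contrast the DEF suffix keeps its initial [p] throughout — that segment must be underlying.
So the underlying form is /-bu/, and voiced stops become voiceless after a vowel.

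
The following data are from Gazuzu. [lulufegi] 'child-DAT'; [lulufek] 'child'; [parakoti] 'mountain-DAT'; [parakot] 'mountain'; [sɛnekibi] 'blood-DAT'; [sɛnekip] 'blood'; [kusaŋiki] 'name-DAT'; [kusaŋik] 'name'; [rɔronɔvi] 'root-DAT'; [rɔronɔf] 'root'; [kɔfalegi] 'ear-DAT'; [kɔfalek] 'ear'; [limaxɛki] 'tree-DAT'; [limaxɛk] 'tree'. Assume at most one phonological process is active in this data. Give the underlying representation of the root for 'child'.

/lulufeg/

The root 'child' surfaces as [lulufegi] and [lulufek], with a stem-final [g] ~ [k] alternation.
But 'name' keeps [k] in both environments ([kusaŋiki], [kusaŋik]), so there is no rule changing /k/ to [g] before the DAT suffix.
The underlying segment must be /g/; voiced obstruents become voiceless word-finally, yielding [k] there.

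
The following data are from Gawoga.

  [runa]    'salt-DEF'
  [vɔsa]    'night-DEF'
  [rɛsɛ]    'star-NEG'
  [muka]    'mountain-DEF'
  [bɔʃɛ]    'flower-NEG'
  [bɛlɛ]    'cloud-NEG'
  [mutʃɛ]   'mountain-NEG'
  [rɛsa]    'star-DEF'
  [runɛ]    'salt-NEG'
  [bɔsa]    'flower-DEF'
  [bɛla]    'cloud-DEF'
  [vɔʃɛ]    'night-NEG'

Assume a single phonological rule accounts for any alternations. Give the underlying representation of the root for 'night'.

The root 'night' surfaces as [vɔʃɛ] and [vɔsa], with a stem-final [ʃ] ~ [s] alternation.
Compare 'star', with invariant [s] in [rɛsɛ] and [rɛsa]: an analysis with underlying /s/ and a rule producing [ʃ] before the NEG suffix would wrongly predict alternation here too.
Therefore /ʃ/ is basic and [s] is derived by depalatalization (palato-alveolar /tʃ/ and /ʃ/ become [k] and [s] when no front vowel follows).

/vɔʃ/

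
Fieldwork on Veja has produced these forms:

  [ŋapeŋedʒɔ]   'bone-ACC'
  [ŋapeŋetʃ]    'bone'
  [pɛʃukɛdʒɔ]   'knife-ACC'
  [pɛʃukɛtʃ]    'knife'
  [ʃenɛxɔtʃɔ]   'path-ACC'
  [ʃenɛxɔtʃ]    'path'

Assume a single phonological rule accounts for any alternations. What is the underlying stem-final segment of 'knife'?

/dʒ/

The stem for 'knife' ends in [dʒ] in [pɛʃukɛdʒɔ] but [tʃ] in [pɛʃukɛtʃ].
The stem 'path' ([ʃenɛxɔtʃɔ], [ʃenɛxɔtʃ]) shows [tʃ] unchanged in both environments, so [tʃ] cannot be basic with [dʒ] derived before the ACC suffix.
So /dʒ/ is underlying, and a rule of word-final obstruent devoicing — voiced obstruents become voiceless word-finally — gives [tʃ].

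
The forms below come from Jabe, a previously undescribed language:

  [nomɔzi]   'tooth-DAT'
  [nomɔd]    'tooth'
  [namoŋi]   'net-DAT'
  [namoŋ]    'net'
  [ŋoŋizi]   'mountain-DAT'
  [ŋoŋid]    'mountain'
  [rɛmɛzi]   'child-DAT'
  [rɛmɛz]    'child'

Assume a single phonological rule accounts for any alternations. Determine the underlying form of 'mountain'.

/ŋoŋid/

In [ŋoŋizi] and [ŋoŋid] the final segment of 'mountain' alternates: [z] ~ [d].
If /z/ were underlying and a rule turned it into [d] in isolation, 'child' would also alternate; but it has [z] in both [rɛmɛzi] and [rɛmɛz].
The underlying segment must be /d/; voiced stops become fricatives between vowels, yielding [z] there.
Hence 'mountain' is /ŋoŋid/ underlyingly.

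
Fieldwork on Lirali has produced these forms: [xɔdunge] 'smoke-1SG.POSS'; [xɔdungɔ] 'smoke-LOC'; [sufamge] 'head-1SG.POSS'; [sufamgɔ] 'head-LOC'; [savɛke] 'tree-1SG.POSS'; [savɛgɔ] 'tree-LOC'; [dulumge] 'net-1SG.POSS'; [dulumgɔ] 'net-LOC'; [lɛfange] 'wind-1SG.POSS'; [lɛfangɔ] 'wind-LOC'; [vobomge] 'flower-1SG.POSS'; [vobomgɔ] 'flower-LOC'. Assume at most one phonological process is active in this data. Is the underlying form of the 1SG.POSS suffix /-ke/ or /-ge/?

The 1SG.POSS suffix surfaces as [-ge] and [-ke], depending on the final segment of the stem.
The LOC suffix, which begins with [g], is invariant after every stem; so [g] is not altered by any rule here.
So the underlying form is /-ke/, and voiceless stops become voiced after a nasal.

/-ke/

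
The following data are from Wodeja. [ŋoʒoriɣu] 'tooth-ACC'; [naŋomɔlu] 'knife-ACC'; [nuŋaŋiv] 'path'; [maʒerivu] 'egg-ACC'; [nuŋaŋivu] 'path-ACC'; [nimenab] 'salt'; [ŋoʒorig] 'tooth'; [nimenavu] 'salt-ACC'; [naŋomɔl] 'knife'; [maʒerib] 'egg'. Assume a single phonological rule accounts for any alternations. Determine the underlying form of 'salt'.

'salt' shows [b] ~ [v] at the end of the stem ([nimenab] vs [nimenavu]).
If /v/ were underlying and a rule turned it into [b] in isolation, 'path' would also alternate; but it has [v] in both [nuŋaŋiv] and [nuŋaŋivu].
The alternation reflects intervocalic spirantization: voiced stops become fricatives between vowels. /b/ is underlying.

/nimenab/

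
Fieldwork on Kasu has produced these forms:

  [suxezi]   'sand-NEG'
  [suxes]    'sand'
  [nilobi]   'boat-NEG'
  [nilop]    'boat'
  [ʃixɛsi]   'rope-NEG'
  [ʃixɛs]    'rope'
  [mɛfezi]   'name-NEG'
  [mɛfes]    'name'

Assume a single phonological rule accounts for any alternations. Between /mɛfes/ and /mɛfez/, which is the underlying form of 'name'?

/mɛfez/

The root 'name' surfaces as [mɛfezi] and [mɛfes], with a stem-final [z] ~ [s] alternation.
If /s/ were underlying and a rule turned it into [z] before the NEG suffix, 'rope' would also alternate; but it has [s] in both [ʃixɛsi] and [ʃixɛs].
Therefore /z/ is basic and [s] is derived by word-final obstruent devoicing (voiced obstruents become voiceless word-finally).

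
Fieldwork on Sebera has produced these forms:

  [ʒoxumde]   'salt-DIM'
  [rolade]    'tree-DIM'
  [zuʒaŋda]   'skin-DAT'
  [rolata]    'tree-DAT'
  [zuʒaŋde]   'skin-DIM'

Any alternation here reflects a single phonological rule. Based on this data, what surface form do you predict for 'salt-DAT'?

[ʒoxumda]

The DAT suffix surfaces as [-da] and [-ta], depending on the final segment of the stem.
By contrast the DIM suffix keeps its initial [d] throughout — that segment must be underlying.
The DAT suffix is therefore /-ta/ underlyingly, with post-nasal voicing: voiceless stops become voiced after a nasal.
After 'salt', which ends in a nasal, the suffix surfaces as [-da], giving [ʒoxumda].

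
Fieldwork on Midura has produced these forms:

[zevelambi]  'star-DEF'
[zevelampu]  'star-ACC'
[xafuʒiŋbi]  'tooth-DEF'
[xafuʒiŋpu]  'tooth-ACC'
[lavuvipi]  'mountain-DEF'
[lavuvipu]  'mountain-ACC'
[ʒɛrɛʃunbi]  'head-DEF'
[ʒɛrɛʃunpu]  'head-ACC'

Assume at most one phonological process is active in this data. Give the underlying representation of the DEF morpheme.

The DEF suffix surfaces as [-bi] and [-pi], depending on the final segment of the stem.
The ACC suffix, which begins with [p], is invariant after every stem; so [p] is not altered by any rule here.
The DEF suffix is therefore /-bi/ underlyingly, with post-vocalic devoicing: voiced stops become voiceless after a vowel.

/-bi/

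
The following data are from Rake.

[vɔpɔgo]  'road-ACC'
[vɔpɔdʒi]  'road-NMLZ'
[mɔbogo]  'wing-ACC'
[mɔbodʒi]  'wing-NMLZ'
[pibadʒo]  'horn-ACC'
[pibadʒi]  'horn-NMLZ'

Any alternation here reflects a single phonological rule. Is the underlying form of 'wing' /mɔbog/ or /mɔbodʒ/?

The stem for 'wing' ends in [g] in [mɔbogo] but [dʒ] in [mɔbodʒi].
But 'horn' keeps [dʒ] in both environments ([pibadʒo], [pibadʒi]), so there is no rule changing /dʒ/ to [g] before the ACC suffix.
Therefore /g/ is basic and [dʒ] is derived by palatalization before a front vowel (/g/ becomes palato-alveolar [dʒ] before a front vowel).

/mɔbog/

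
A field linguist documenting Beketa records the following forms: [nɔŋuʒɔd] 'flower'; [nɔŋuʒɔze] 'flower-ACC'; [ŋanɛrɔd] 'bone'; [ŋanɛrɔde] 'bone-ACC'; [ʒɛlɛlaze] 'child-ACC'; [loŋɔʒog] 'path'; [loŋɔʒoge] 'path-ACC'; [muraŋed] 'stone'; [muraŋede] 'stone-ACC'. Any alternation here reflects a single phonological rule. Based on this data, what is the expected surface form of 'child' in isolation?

In [nɔŋuʒɔd] and [nɔŋuʒɔze] the final segment of 'flower' alternates: [d] ~ [z].
If /d/ were underlying and a rule turned it into [z] before the ACC suffix, 'bone' would also alternate; but it has [d] in both [ŋanɛrɔd] and [ŋanɛrɔde].
Therefore /z/ is basic and [d] is derived by word-final hardening (voiced fricatives become stops word-finally).
From [ʒɛlɛlaze] the stem 'child' is /ʒɛlɛlaz/; word-finally this yields [ʒɛlɛlad].

[ʒɛlɛlad]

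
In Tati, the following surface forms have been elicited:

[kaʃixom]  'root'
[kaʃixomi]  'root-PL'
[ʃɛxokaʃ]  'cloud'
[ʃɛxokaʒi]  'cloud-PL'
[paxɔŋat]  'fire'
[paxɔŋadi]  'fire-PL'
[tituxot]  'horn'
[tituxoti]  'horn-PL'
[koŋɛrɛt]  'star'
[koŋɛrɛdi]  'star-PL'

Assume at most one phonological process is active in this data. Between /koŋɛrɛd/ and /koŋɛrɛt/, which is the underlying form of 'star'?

/koŋɛrɛd/

'star' shows [t] ~ [d] at the end of the stem ([koŋɛrɛt] vs [koŋɛrɛdi]).
The stem 'horn' ([tituxot], [tituxoti]) shows [t] unchanged in both environments, so [t] cannot be basic with [d] derived before the PL suffix.
The underlying segment must be /d/; voiced obstruents become voiceless word-finally, yielding [t] there.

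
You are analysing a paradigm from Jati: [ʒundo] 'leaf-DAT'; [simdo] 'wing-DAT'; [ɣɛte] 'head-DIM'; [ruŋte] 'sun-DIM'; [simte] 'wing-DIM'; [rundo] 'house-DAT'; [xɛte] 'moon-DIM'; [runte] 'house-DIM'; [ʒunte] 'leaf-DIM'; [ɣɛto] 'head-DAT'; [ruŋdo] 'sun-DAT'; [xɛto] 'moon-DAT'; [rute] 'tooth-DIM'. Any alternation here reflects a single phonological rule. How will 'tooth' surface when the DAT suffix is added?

[ruto]

The DAT morpheme has two allomorphs, [-do] and [-to].
The DIM suffix, which begins with [t], is invariant after every stem; so [t] is not altered by any rule here.
So the underlying form is /-do/, and voiced stops become voiceless after a vowel.
After 'tooth', which ends in a vowel, the suffix surfaces as [-to], giving [ruto].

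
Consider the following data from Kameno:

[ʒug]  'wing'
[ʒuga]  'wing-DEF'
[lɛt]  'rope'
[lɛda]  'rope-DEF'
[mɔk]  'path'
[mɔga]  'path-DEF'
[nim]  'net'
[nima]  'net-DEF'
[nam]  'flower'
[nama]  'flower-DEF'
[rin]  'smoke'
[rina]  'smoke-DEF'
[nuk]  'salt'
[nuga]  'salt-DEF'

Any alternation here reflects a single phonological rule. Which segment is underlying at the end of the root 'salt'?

/k/

'salt' shows [k] ~ [g] at the end of the stem ([nuk] vs [nuga]).
But 'wing' keeps [g] in both environments ([ʒug], [ʒuga]), so there is no rule changing /g/ to [k] in isolation.
So /k/ is underlying, and a rule of intervocalic voicing — voiceless stops become voiced between vowels — gives [g].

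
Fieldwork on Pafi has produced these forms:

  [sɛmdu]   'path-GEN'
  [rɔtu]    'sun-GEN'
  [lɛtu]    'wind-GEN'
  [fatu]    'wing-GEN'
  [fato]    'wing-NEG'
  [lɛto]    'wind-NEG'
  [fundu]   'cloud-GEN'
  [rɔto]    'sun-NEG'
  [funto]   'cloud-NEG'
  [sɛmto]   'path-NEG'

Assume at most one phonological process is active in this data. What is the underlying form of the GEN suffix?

The GEN suffix surfaces as [-du] and [-tu], depending on the final segment of the stem.
By contrast the NEG suffix keeps its initial [t] throughout — that segment must be underlying.
So the underlying form is /-du/, and voiced stops become voiceless after a vowel.

/-du/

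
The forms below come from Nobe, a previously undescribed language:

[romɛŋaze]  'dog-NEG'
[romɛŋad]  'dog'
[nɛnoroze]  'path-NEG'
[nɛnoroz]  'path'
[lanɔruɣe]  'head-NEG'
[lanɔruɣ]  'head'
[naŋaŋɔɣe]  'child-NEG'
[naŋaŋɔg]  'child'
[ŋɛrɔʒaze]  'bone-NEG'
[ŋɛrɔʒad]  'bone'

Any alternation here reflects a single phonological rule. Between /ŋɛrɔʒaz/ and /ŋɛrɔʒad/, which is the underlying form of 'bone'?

In [ŋɛrɔʒaze] and [ŋɛrɔʒad] the final segment of 'bone' alternates: [z] ~ [d].
The stem 'path' ([nɛnoroze], [nɛnoroz]) shows [z] unchanged in both environments, so [z] cannot be basic with [d] derived in isolation.
The underlying segment must be /d/; voiced stops become fricatives between vowels, yielding [z] there.

/ŋɛrɔʒad/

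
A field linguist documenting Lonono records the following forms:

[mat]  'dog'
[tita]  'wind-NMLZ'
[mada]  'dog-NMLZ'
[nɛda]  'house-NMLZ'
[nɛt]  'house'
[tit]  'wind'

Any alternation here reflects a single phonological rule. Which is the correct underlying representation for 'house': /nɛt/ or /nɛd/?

/nɛd/

'house' shows [d] ~ [t] at the end of the stem ([nɛda] vs [nɛt]).
But 'wind' keeps [t] in both environments ([tita], [tit]), so there is no rule changing /t/ to [d] before the NMLZ suffix.
The alternation reflects word-final obstruent devoicing: voiced obstruents become voiceless word-finally. /d/ is underlying.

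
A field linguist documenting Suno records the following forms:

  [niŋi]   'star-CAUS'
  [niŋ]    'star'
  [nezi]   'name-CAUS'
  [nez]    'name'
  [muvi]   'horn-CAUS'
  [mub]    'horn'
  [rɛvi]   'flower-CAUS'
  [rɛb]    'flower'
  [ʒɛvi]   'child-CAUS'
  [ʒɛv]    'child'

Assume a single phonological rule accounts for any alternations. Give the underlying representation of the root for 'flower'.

/rɛb/

In [rɛvi] and [rɛb] the final segment of 'flower' alternates: [v] ~ [b].
Compare 'child', with invariant [v] in [ʒɛvi] and [ʒɛv]: an analysis with underlying /v/ and a rule producing [b] in isolation would wrongly predict alternation here too.
The alternation reflects intervocalic spirantization: voiced stops become fricatives between vowels. /b/ is underlying.
The underlying form of 'flower' is therefore /rɛb/.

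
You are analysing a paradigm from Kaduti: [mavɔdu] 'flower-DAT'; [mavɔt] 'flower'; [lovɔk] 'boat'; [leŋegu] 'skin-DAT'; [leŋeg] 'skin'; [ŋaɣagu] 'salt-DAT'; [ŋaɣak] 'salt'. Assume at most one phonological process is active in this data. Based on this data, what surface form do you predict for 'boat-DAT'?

The root 'salt' surfaces as [ŋaɣagu] and [ŋaɣak], with a stem-final [g] ~ [k] alternation.
Compare 'skin', with invariant [g] in [leŋegu] and [leŋeg]: an analysis with underlying /g/ and a rule producing [k] in isolation would wrongly predict alternation here too.
The alternation reflects intervocalic voicing: voiceless stops become voiced between vowels. /k/ is underlying.
The one attested form of 'boat', [lovɔk], shows underlying /lovɔk/. Applying the same rule between vowels gives [lovɔgu].

[lovɔgu]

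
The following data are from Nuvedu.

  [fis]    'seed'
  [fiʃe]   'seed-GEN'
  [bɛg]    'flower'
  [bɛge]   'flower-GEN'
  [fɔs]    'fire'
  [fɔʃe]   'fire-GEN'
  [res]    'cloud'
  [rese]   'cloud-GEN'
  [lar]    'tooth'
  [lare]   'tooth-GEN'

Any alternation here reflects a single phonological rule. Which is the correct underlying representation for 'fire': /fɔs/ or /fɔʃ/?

The root 'fire' surfaces as [fɔs] and [fɔʃe], with a stem-final [s] ~ [ʃ] alternation.
Compare 'cloud', with invariant [s] in [res] and [rese]: an analysis with underlying /s/ and a rule producing [ʃ] before the GEN suffix would wrongly predict alternation here too.
The alternation reflects depalatalization: palato-alveolar /ʃ/ becomes [s] when no front vowel follows. /ʃ/ is underlying.

/fɔʃ/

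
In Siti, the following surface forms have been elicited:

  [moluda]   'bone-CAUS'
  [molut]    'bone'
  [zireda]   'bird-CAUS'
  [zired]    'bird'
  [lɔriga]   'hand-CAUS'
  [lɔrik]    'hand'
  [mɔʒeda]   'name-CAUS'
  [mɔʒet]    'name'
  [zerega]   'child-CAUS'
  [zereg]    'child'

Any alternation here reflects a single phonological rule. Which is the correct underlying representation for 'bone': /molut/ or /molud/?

'bone' shows [d] ~ [t] at the end of the stem ([moluda] vs [molut]).
But 'bird' keeps [d] in both environments ([zireda], [zired]), so there is no rule changing /d/ to [t] in isolation.
The alternation reflects intervocalic voicing: voiceless stops become voiced between vowels. /t/ is underlying.

/molut/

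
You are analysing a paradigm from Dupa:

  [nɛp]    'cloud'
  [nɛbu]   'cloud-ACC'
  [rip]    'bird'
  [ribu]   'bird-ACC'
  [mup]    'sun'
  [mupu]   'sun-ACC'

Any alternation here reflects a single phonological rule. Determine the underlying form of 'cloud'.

The root 'cloud' surfaces as [nɛp] and [nɛbu], with a stem-final [p] ~ [b] alternation.
If /p/ were underlying and a rule turned it into [b] before the ACC suffix, 'sun' would also alternate; but it has [p] in both [mup] and [mupu].
The underlying segment must be /b/; voiced obstruents become voiceless word-finally, yielding [p] there.

/nɛb/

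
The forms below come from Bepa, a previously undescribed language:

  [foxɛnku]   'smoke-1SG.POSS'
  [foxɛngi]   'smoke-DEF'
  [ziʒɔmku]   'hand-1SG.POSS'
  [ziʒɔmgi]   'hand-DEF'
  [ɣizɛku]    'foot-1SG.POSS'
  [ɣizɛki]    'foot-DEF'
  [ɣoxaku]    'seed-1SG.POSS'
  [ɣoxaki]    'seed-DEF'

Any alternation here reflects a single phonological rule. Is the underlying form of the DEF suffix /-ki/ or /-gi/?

/-gi/

The DEF suffix surfaces as [-gi] and [-ki], depending on the final segment of the stem.
The 1SG.POSS suffix, which begins with [k], is invariant after every stem; so [k] is not altered by any rule here.
The DEF suffix is therefore /-gi/ underlyingly, with post-vocalic devoicing: voiced stops become voiceless after a vowel.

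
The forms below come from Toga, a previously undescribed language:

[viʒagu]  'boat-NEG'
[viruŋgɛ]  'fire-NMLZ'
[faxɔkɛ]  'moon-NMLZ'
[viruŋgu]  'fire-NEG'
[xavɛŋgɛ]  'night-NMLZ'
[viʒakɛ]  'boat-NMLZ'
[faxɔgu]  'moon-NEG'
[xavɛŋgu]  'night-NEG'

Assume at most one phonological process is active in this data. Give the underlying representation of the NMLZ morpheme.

/-kɛ/

The NMLZ morpheme has two allomorphs, [-gɛ] and [-kɛ].
By contrast the NEG suffix keeps its initial [g] throughout — that segment must be underlying.
So the underlying form is /-kɛ/, and voiceless stops become voiced after a nasal.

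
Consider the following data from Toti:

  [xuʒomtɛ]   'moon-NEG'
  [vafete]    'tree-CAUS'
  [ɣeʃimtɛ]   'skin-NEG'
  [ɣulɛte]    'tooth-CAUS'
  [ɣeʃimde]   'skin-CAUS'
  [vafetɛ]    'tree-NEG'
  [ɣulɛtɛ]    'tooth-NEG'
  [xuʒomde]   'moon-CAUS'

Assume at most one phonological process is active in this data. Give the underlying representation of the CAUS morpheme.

The CAUS morpheme has two allomorphs, [-de] and [-te].
By contrast the NEG suffix keeps its initial [t] throughout — that segment must be underlying.
The CAUS suffix is therefore /-de/ underlyingly, with post-vocalic devoicing: voiced stops become voiceless after a vowel.

/-de/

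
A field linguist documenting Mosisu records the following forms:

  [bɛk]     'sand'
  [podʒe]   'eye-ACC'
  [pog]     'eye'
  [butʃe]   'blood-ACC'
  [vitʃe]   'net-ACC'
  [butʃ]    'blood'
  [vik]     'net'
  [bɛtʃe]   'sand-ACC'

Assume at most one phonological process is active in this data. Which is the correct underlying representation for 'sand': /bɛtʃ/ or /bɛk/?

/bɛk/

The stem for 'sand' ends in [tʃ] in [bɛtʃe] but [k] in [bɛk].
If /tʃ/ were underlying and a rule turned it into [k] in isolation, 'blood' would also alternate; but it has [tʃ] in both [butʃe] and [butʃ].
So /k/ is underlying, and a rule of palatalization before a front vowel — /k/ and /g/ become palato-alveolar [tʃ] and [dʒ] before a front vowel — gives [tʃ].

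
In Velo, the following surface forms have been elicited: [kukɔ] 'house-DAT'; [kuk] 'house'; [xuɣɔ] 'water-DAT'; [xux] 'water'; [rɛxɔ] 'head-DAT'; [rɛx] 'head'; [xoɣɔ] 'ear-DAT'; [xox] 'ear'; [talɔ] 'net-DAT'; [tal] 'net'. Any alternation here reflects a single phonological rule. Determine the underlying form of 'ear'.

'ear' shows [ɣ] ~ [x] at the end of the stem ([xoɣɔ] vs [xox]).
The stem 'head' ([rɛxɔ], [rɛx]) shows [x] unchanged in both environments, so [x] cannot be basic with [ɣ] derived before the DAT suffix.
Therefore /ɣ/ is basic and [x] is derived by word-final obstruent devoicing (voiced obstruents become voiceless word-finally).
The underlying form of 'ear' is therefore /xoɣ/.

/xoɣ/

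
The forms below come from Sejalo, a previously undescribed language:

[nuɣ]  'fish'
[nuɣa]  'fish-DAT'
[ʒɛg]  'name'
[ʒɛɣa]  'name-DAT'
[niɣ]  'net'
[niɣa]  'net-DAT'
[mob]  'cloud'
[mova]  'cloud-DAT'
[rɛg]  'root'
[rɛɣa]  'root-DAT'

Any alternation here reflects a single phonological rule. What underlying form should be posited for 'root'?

The stem for 'root' ends in [g] in [rɛg] but [ɣ] in [rɛɣa].
The stem 'fish' ([nuɣ], [nuɣa]) shows [ɣ] unchanged in both environments, so [ɣ] cannot be basic with [g] derived in isolation.
Therefore /g/ is basic and [ɣ] is derived by intervocalic spirantization (voiced stops become fricatives between vowels).

/rɛg/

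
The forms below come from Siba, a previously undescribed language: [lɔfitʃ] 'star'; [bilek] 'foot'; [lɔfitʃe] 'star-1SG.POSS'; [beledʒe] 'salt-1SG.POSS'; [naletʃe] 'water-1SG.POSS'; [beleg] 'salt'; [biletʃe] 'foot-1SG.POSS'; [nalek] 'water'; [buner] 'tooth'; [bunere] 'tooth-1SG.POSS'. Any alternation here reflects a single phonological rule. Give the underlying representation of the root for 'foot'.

'foot' shows [tʃ] ~ [k] at the end of the stem ([biletʃe] vs [bilek]).
The stem 'star' ([lɔfitʃe], [lɔfitʃ]) shows [tʃ] unchanged in both environments, so [tʃ] cannot be basic with [k] derived in isolation.
Therefore /k/ is basic and [tʃ] is derived by palatalization before a front vowel (/k/ and /g/ become palato-alveolar [tʃ] and [dʒ] before a front vowel).
So 'foot' = /bilek/.

/bilek/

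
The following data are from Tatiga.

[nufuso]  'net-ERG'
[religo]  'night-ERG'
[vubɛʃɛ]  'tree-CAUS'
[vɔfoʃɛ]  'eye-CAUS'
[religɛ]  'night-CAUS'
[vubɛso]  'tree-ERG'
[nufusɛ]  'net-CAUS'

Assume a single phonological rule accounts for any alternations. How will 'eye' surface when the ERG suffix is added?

[vɔfoso]

In [vubɛʃɛ] and [vubɛso] the final segment of 'tree' alternates: [ʃ] ~ [s].
But 'net' keeps [s] in both environments ([nufusɛ], [nufuso]), so there is no rule changing /s/ to [ʃ] before the CAUS suffix.
The alternation reflects depalatalization: palato-alveolar /ʃ/ becomes [s] when no front vowel follows. /ʃ/ is underlying.
From [vɔfoʃɛ] the stem 'eye' is /vɔfoʃ/; when no front vowel follows this yields [vɔfoso].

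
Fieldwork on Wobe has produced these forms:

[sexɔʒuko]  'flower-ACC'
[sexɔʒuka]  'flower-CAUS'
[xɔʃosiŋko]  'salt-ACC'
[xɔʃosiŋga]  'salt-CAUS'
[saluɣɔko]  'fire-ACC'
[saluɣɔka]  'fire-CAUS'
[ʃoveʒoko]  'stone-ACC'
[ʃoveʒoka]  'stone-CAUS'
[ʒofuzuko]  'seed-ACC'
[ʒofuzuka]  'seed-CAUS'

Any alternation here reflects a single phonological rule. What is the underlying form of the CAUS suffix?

The CAUS suffix surfaces as [-ga] and [-ka], depending on the final segment of the stem.
The ACC suffix, which begins with [k], is invariant after every stem; so [k] is not altered by any rule here.
So the underlying form is /-ga/, and voiced stops become voiceless after a vowel.

/-ga/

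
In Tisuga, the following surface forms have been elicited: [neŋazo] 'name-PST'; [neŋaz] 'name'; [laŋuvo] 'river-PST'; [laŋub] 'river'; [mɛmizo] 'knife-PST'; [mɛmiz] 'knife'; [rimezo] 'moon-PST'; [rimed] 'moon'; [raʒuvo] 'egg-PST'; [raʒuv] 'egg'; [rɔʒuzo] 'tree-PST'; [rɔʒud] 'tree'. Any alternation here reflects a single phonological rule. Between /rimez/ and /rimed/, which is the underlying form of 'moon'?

The stem for 'moon' ends in [z] in [rimezo] but [d] in [rimed].
If /z/ were underlying and a rule turned it into [d] in isolation, 'knife' would also alternate; but it has [z] in both [mɛmizo] and [mɛmiz].
The alternation reflects intervocalic spirantization: voiced stops become fricatives between vowels. /d/ is underlying.

/rimed/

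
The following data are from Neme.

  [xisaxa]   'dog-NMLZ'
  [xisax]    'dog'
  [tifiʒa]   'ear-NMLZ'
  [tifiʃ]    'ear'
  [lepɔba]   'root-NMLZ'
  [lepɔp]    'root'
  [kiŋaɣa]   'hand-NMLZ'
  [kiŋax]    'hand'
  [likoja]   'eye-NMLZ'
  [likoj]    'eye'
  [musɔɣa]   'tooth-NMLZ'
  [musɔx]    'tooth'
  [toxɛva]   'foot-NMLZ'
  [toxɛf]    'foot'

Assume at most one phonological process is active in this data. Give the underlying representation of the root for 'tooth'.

'tooth' shows [ɣ] ~ [x] at the end of the stem ([musɔɣa] vs [musɔx]).
The stem 'dog' ([xisaxa], [xisax]) shows [x] unchanged in both environments, so [x] cannot be basic with [ɣ] derived before the NMLZ suffix.
The alternation reflects word-final obstruent devoicing: voiced obstruents become voiceless word-finally. /ɣ/ is underlying.
Hence 'tooth' is /musɔɣ/ underlyingly.

/musɔɣ/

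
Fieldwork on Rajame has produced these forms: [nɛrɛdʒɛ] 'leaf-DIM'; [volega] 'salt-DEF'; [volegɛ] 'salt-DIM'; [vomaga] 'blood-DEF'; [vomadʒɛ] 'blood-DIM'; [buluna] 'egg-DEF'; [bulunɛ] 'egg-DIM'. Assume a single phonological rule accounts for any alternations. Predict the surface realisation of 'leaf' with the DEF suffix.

In [vomaga] and [vomadʒɛ] the final segment of 'blood' alternates: [g] ~ [dʒ].
Compare 'salt', with invariant [g] in [volega] and [volegɛ]: an analysis with underlying /g/ and a rule producing [dʒ] before the DIM suffix would wrongly predict alternation here too.
So /dʒ/ is underlying, and a rule of depalatalization — palato-alveolar /dʒ/ becomes [g] when no front vowel follows — gives [g].
From [nɛrɛdʒɛ] the stem 'leaf' is /nɛrɛdʒ/; when no front vowel follows this yields [nɛrɛga].

[nɛrɛga]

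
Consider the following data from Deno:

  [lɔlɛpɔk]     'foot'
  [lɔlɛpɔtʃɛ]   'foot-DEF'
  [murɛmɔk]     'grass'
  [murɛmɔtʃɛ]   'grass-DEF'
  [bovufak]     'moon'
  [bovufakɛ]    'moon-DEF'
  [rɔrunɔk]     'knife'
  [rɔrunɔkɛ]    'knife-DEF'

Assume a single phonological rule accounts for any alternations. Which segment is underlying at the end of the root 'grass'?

/tʃ/

In [murɛmɔk] and [murɛmɔtʃɛ] the final segment of 'grass' alternates: [k] ~ [tʃ].
If /k/ were underlying and a rule turned it into [tʃ] before the DEF suffix, 'moon' would also alternate; but it has [k] in both [bovufak] and [bovufakɛ].
Therefore /tʃ/ is basic and [k] is derived by depalatalization (palato-alveolar /tʃ/ becomes [k] when no front vowel follows).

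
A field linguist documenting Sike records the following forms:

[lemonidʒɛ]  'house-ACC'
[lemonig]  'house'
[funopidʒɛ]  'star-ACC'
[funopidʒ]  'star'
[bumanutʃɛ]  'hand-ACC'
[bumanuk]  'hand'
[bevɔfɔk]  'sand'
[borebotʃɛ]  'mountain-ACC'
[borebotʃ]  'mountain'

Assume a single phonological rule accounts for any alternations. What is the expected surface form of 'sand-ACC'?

In [bumanutʃɛ] and [bumanuk] the final segment of 'hand' alternates: [tʃ] ~ [k].
Compare 'mountain', with invariant [tʃ] in [borebotʃɛ] and [borebotʃ]: an analysis with underlying /tʃ/ and a rule producing [k] in isolation would wrongly predict alternation here too.
So /k/ is underlying, and a rule of palatalization before a front vowel — /k/ and /g/ become palato-alveolar [tʃ] and [dʒ] before a front vowel — gives [tʃ].
From [bevɔfɔk] the stem 'sand' is /bevɔfɔk/; before a front vowel this yields [bevɔfɔtʃɛ].

[bevɔfɔtʃɛ]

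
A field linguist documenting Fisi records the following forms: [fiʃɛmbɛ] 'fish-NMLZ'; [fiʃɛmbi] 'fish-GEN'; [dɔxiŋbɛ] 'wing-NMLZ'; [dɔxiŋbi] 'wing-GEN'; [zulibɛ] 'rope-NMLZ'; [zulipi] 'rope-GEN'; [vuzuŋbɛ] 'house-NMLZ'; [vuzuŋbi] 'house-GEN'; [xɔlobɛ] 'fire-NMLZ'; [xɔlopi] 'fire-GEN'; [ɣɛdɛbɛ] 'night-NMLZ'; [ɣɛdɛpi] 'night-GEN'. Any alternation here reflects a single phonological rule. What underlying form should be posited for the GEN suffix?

The GEN suffix surfaces as [-bi] and [-pi], depending on the final segment of the stem.
By contrast the NMLZ suffix keeps its initial [b] throughout — that segment must be underlying.
So the underlying form is /-pi/, and voiceless stops become voiced after a nasal.

/-pi/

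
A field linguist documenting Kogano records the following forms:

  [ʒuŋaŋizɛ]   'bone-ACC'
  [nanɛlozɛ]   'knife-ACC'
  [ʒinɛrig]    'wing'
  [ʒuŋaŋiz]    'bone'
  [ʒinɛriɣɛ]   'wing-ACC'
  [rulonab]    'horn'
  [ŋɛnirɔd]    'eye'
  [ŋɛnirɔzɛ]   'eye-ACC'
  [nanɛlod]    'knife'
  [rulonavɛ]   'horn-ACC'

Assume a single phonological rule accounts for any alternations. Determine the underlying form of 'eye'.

/ŋɛnirɔd/

In [ŋɛnirɔd] and [ŋɛnirɔzɛ] the final segment of 'eye' alternates: [d] ~ [z].
But 'bone' keeps [z] in both environments ([ʒuŋaŋiz], [ʒuŋaŋizɛ]), so there is no rule changing /z/ to [d] in isolation.
Therefore /d/ is basic and [z] is derived by intervocalic spirantization (voiced stops become fricatives between vowels).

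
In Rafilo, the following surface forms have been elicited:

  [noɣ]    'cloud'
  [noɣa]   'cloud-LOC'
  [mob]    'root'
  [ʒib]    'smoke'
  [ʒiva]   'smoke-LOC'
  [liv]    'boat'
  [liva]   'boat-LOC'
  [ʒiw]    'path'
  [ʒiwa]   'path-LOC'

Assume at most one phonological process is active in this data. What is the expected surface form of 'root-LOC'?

[mova]

'smoke' shows [b] ~ [v] at the end of the stem ([ʒib] vs [ʒiva]).
But 'boat' keeps [v] in both environments ([liv], [liva]), so there is no rule changing /v/ to [b] in isolation.
The alternation reflects intervocalic spirantization: voiced stops become fricatives between vowels. /b/ is underlying.
From [mob] the stem 'root' is /mob/; between vowels this yields [mova].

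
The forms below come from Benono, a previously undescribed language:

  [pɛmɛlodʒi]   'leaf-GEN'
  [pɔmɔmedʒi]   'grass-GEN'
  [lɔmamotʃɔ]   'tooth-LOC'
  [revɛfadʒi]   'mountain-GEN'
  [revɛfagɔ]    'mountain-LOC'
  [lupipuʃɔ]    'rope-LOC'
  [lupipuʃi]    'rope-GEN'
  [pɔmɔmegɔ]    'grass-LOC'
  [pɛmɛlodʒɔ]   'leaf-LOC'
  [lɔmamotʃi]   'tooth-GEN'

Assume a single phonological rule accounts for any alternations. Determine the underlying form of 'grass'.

/pɔmɔmeg/

'grass' shows [g] ~ [dʒ] at the end of the stem ([pɔmɔmegɔ] vs [pɔmɔmedʒi]).
But 'leaf' keeps [dʒ] in both environments ([pɛmɛlodʒɔ], [pɛmɛlodʒi]), so there is no rule changing /dʒ/ to [g] before the LOC suffix.
So /g/ is underlying, and a rule of palatalization before a front vowel — /g/ becomes palato-alveolar [dʒ] before a front vowel — gives [dʒ].
Hence 'grass' is /pɔmɔmeg/ underlyingly.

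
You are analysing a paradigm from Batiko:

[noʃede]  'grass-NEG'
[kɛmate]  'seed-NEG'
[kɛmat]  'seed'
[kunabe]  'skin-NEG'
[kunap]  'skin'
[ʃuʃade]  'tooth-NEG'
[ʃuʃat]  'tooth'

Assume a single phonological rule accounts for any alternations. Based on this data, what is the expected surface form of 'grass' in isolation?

'tooth' shows [d] ~ [t] at the end of the stem ([ʃuʃade] vs [ʃuʃat]).
But 'seed' keeps [t] in both environments ([kɛmate], [kɛmat]), so there is no rule changing /t/ to [d] before the NEG suffix.
The alternation reflects word-final obstruent devoicing: voiced obstruents become voiceless word-finally. /d/ is underlying.
From [noʃede] the stem 'grass' is /noʃed/; word-finally this yields [noʃet].

[noʃet]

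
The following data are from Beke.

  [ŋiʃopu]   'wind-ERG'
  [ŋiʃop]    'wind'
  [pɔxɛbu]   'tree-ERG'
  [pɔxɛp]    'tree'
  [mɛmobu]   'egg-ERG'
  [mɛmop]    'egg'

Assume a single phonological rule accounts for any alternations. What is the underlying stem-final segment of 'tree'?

In [pɔxɛbu] and [pɔxɛp] the final segment of 'tree' alternates: [b] ~ [p].
If /p/ were underlying and a rule turned it into [b] before the ERG suffix, 'wind' would also alternate; but it has [p] in both [ŋiʃopu] and [ŋiʃop].
The underlying segment must be /b/; voiced obstruents become voiceless word-finally, yielding [p] there.

/b/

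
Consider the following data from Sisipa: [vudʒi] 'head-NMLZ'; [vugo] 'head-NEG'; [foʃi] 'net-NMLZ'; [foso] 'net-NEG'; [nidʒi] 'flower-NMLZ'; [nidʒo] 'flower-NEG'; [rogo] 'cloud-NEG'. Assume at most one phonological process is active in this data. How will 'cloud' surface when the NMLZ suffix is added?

In [vudʒi] and [vugo] the final segment of 'head' alternates: [dʒ] ~ [g].
But 'flower' keeps [dʒ] in both environments ([nidʒi], [nidʒo]), so there is no rule changing /dʒ/ to [g] before the NEG suffix.
The alternation reflects palatalization before a front vowel: /g/ and /s/ become palato-alveolar [dʒ] and [ʃ] before a front vowel. /g/ is underlying.
From [rogo] the stem 'cloud' is /rog/; before a front vowel this yields [rodʒi].

[rodʒi]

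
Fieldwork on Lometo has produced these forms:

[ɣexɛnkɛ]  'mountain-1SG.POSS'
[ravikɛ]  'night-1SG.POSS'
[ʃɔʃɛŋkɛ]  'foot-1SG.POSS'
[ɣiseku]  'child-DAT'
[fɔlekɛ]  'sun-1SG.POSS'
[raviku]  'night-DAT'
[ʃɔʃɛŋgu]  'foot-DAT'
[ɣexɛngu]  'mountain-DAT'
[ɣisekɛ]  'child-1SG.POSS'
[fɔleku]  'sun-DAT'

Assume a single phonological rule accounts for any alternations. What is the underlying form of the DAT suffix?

/-gu/

The DAT suffix surfaces as [-gu] and [-ku], depending on the final segment of the stem.
By contrast the 1SG.POSS suffix keeps its initial [k] throughout — that segment must be underlying.
So the underlying form is /-gu/, and voiced stops become voiceless after a vowel.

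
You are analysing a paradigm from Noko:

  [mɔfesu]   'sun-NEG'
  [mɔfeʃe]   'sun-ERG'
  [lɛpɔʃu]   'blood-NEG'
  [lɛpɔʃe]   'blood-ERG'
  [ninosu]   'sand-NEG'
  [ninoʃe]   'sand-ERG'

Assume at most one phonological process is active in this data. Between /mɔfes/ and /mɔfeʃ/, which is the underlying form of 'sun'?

/mɔfes/

In [mɔfesu] and [mɔfeʃe] the final segment of 'sun' alternates: [s] ~ [ʃ].
Compare 'blood', with invariant [ʃ] in [lɛpɔʃu] and [lɛpɔʃe]: an analysis with underlying /ʃ/ and a rule producing [s] before the NEG suffix would wrongly predict alternation here too.
The alternation reflects palatalization before a front vowel: /s/ becomes palato-alveolar [ʃ] before a front vowel. /s/ is underlying.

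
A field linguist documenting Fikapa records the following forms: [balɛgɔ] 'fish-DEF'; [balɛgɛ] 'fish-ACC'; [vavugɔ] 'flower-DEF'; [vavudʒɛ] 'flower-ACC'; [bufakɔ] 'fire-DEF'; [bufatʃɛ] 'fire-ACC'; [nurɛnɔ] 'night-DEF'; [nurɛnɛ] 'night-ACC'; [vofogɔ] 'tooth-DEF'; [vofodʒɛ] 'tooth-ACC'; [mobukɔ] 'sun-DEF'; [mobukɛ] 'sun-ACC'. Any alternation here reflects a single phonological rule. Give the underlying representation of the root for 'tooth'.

In [vofogɔ] and [vofodʒɛ] the final segment of 'tooth' alternates: [g] ~ [dʒ].
If /g/ were underlying and a rule turned it into [dʒ] before the ACC suffix, 'fish' would also alternate; but it has [g] in both [balɛgɔ] and [balɛgɛ].
Therefore /dʒ/ is basic and [g] is derived by depalatalization (palato-alveolar /tʃ/ and /dʒ/ become [k] and [g] when no front vowel follows).

/vofodʒ/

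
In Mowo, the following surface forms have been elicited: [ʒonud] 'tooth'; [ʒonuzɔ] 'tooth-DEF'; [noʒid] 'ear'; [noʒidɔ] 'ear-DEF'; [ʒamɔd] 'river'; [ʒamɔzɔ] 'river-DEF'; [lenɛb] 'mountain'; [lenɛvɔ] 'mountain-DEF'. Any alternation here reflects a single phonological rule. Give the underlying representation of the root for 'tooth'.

/ʒonuz/

'tooth' shows [d] ~ [z] at the end of the stem ([ʒonud] vs [ʒonuzɔ]).
The stem 'ear' ([noʒid], [noʒidɔ]) shows [d] unchanged in both environments, so [d] cannot be basic with [z] derived before the DEF suffix.
So /z/ is underlying, and a rule of word-final hardening — voiced fricatives become stops word-finally — gives [d].
The underlying form of 'tooth' is therefore /ʒonuz/.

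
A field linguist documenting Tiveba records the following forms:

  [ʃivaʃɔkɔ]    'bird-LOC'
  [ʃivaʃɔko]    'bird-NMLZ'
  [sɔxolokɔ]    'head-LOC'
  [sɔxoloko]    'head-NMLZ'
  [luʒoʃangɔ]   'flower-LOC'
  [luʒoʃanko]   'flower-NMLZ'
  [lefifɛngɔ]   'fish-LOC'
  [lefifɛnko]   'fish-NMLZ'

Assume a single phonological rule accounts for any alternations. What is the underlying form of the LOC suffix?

/-gɔ/

The LOC morpheme has two allomorphs, [-gɔ] and [-kɔ].
By contrast the NMLZ suffix keeps its initial [k] throughout — that segment must be underlying.
The LOC suffix is therefore /-gɔ/ underlyingly, with post-vocalic devoicing: voiced stops become voiceless after a vowel.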